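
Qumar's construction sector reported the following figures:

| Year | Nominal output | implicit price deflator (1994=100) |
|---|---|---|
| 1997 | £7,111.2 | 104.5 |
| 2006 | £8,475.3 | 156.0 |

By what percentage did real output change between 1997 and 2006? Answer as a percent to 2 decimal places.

Deflate each year: 1997 → 7111.2/1.045 = 6804.98; 2006 → 8475.3/1.560 = 5432.88.
So real output changed by 5432.88/6804.98 − 1 = -0.2016, i.e. -20.16%.

-20.16%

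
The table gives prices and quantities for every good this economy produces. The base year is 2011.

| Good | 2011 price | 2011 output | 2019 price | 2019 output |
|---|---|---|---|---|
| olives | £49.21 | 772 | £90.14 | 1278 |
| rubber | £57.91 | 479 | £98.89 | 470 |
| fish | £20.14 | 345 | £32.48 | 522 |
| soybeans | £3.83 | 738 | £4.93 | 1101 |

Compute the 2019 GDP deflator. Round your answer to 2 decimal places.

Nominal GDP 2019 = 90.14·1278 + 98.89·470 + 32.48·522 + 4.93·1101 = 184059.71.
Real GDP 2019 (at 2011 prices) = 49.21·1278 + 57.91·470 + 20.14·522 + 3.83·1101 = 104837.99.
Deflator = Nominal/Real × 100 = 184059.71/104837.99 × 100 = 175.566.

175.57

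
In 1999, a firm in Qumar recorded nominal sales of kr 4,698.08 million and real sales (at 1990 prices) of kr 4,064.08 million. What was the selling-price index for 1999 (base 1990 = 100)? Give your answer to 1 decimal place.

selling-price index = (Nominal / Real) × 100 = 4698.08 / 4064.08 × 100 = 115.60.

115.6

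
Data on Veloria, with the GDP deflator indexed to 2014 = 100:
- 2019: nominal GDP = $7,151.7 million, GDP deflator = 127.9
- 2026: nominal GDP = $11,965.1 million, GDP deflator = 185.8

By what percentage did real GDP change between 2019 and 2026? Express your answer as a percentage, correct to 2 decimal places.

15.17%

Real GDP 2019 = 7151.7 / 1.279 = 5591.63.
Real GDP 2026 = 11965.1 / 1.858 = 6439.77.
Real growth = 6439.77 / 5591.63 − 1 = 0.1517.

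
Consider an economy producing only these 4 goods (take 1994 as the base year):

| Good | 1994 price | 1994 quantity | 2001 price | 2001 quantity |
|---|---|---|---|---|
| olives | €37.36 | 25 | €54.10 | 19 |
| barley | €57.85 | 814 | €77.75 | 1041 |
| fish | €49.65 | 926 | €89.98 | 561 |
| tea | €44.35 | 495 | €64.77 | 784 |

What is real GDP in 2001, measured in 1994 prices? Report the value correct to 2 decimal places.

Real GDP 2001 = Σ (p_1994 × q_2001) = 37.36·19 + 57.85·1041 + 49.65·561 + 44.35·784 = 123555.74.

€123555.74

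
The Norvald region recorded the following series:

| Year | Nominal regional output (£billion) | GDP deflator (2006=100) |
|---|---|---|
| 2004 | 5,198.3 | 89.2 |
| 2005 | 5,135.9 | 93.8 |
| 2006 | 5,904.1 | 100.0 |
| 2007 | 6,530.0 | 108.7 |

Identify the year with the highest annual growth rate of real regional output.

2006

2005: real = 5135.9/0.938 = 5475.37; growth vs 2004 (5827.69) = -6.05%.
2006: real = 5904.1/1.000 = 5904.10; growth vs 2005 (5475.37) = 7.83%.
2007: real = 6530.0/1.087 = 6007.36; growth vs 2006 (5904.10) = 1.75%.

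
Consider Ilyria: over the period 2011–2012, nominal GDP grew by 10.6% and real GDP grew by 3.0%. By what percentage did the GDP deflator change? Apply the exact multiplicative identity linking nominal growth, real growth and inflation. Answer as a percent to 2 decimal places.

(1 + g_nom) = (1 + g_real)(1 + π), so π = 1.1060 / 1.0300 − 1 = 0.07379.

7.38%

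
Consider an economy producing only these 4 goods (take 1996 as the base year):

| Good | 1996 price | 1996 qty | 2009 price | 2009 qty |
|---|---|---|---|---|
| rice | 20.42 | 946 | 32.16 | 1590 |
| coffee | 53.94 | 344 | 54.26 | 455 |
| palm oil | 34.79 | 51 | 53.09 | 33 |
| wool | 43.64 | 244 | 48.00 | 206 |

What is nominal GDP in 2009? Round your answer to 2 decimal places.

87462.67

Nominal GDP 2009 = Σ (p_2009 × q_2009) = 32.16·1590 + 54.26·455 + 53.09·33 + 48.00·206 = 87462.67.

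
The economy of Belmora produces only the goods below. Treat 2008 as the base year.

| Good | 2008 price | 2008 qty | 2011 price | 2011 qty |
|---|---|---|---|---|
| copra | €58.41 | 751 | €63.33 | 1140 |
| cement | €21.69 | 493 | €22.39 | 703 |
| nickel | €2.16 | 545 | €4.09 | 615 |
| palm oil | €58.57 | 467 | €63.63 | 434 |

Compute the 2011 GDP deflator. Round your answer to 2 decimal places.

108.73

Nominal GDP 2011 = 63.33·1140 + 22.39·703 + 4.09·615 + 63.63·434 = 118067.14.
Real GDP 2011 (at 2008 prices) = 58.41·1140 + 21.69·703 + 2.16·615 + 58.57·434 = 108583.25.
Deflator = Nominal/Real × 100 = 118067.14/108583.25 × 100 = 108.734.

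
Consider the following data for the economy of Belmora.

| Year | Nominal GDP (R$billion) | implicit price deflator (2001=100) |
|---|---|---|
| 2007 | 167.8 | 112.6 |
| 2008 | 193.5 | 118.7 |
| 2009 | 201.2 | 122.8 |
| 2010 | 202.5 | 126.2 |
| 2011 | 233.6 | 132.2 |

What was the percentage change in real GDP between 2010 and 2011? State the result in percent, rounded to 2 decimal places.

10.12%

Real GDP 2010 = 202.5/1.262 = 160.46.
Real GDP 2011 = 233.6/1.322 = 176.70.
Change = 176.70/160.46 − 1 = 0.1012.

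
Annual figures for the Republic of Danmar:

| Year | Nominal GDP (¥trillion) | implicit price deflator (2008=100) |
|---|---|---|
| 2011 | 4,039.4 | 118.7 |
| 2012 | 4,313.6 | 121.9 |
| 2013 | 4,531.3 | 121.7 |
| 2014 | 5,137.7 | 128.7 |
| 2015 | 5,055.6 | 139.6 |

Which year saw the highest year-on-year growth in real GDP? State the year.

2012: real = 4313.6/1.219 = 3538.64; growth vs 2011 (3403.03) = 3.98%.
2013: real = 4531.3/1.217 = 3723.34; growth vs 2012 (3538.64) = 5.22%.
2014: real = 5137.7/1.287 = 3992.00; growth vs 2013 (3723.34) = 7.22%.
2015: real = 5055.6/1.396 = 3621.49; growth vs 2014 (3992.00) = -9.28%.

2014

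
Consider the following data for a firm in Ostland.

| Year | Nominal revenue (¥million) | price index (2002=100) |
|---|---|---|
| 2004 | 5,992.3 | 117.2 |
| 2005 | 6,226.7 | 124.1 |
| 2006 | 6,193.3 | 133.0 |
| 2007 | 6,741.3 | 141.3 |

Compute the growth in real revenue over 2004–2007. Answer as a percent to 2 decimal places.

-6.69%

Real revenue 2004 = 5992.3/1.172 = 5112.88.
Real revenue 2007 = 6741.3/1.413 = 4770.91.
Change = 4770.91/5112.88 − 1 = -0.0669.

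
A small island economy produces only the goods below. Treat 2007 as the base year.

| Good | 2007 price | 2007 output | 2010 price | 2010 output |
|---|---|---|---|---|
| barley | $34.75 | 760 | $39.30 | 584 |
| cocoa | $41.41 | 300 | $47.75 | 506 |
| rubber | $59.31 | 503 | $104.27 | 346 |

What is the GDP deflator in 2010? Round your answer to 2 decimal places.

Nominal GDP 2010 = 39.30·584 + 47.75·506 + 104.27·346 = 83190.12.
Real GDP 2010 (at 2007 prices) = 34.75·584 + 41.41·506 + 59.31·346 = 61768.72.
Deflator = Nominal/Real × 100 = 83190.12/61768.72 × 100 = 134.680.

134.68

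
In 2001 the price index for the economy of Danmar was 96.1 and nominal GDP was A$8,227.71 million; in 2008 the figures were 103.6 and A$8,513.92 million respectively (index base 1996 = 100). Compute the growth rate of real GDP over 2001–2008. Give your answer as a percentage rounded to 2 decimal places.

Real GDP 2001 = 8227.71 / 0.961 = 8561.61.
Real GDP 2008 = 8513.92 / 1.036 = 8218.07.
Real growth = 8218.07 / 8561.61 − 1 = -0.0401.

-4.01%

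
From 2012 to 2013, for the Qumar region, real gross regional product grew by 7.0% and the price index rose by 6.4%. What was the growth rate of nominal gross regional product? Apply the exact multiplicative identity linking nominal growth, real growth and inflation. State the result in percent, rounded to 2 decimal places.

13.85%

(1 + g_nom) = (1 + g_real)(1 + π) = 1.0700 × 1.0640 = 1.13848.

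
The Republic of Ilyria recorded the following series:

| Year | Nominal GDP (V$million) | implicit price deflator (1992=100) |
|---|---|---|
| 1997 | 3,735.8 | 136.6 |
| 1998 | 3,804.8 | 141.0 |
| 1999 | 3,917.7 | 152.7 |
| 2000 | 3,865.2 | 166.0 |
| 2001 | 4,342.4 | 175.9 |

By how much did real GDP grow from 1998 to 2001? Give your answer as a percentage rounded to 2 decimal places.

Real GDP 1998 = 3804.8/1.410 = 2698.44.
Real GDP 2001 = 4342.4/1.759 = 2468.68.
Change = 2468.68/2698.44 − 1 = -0.0851.

-8.51%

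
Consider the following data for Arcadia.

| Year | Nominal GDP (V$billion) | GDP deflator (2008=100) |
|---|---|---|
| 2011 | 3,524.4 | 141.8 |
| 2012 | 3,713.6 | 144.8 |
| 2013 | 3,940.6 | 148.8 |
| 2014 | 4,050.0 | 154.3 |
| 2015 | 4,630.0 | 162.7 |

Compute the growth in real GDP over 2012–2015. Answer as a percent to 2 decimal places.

Real GDP 2012 = 3713.6/1.448 = 2564.64.
Real GDP 2015 = 4630.0/1.627 = 2845.73.
Change = 2845.73/2564.64 − 1 = 0.1096.

10.96%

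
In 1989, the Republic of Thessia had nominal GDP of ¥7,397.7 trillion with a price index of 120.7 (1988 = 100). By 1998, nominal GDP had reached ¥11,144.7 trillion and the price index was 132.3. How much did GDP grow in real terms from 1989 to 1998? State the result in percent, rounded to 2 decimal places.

37.44%

Real GDP 1989 = 7397.7 / 1.207 = 6129.00.
Real GDP 1998 = 11144.7 / 1.323 = 8423.81.
Real growth = 8423.81 / 6129.00 − 1 = 0.3744.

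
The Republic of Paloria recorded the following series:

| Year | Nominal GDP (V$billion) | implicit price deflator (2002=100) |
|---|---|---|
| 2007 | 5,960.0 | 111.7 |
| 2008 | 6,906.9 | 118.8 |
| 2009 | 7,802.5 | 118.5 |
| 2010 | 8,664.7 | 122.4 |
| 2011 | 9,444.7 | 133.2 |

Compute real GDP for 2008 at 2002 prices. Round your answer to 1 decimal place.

V$5,813.9 billion

Real GDP 2008 = 6906.9 / 1.188 = 5813.89.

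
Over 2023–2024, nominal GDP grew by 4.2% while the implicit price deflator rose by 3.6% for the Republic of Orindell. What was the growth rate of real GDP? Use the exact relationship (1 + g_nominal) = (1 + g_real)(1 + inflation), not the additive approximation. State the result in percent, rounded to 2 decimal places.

0.58%

(1 + g_nom) = (1 + g_real)(1 + π), so g_real = 1.0420 / 1.0360 − 1 = 0.00579.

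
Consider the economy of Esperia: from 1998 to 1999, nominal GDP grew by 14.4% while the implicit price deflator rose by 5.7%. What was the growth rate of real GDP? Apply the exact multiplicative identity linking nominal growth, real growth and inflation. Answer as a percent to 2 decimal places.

8.23%

(1 + g_nom) = (1 + g_real)(1 + π), so g_real = 1.1440 / 1.0570 − 1 = 0.08231.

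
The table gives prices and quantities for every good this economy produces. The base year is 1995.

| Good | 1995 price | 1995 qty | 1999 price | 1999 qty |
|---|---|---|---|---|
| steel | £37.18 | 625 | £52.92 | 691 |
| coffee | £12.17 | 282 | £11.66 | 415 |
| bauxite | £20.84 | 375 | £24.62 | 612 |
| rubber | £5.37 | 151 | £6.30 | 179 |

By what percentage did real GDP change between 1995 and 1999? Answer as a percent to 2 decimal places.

Real GDP 1995 = Nominal GDP 1995 = 37.18·625 + 12.17·282 + 20.84·375 + 5.37·151 = 35295.31.
Real GDP 1999 (at 1995 prices) = 37.18·691 + 12.17·415 + 20.84·612 + 5.37·179 = 44457.24.
Real growth = 44457.24/35295.31 − 1 = 0.2596.

25.96%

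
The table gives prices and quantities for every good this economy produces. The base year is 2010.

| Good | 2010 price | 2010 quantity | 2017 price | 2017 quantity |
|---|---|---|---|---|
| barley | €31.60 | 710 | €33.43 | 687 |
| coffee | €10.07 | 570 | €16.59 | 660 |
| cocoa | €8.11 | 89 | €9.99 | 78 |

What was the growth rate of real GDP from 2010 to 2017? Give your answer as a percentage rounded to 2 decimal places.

0.31%

Real GDP 2010 = Nominal GDP 2010 = 31.60·710 + 10.07·570 + 8.11·89 = 28897.69.
Real GDP 2017 (at 2010 prices) = 31.60·687 + 10.07·660 + 8.11·78 = 28987.98.
Real growth = 28987.98/28897.69 − 1 = 0.0031.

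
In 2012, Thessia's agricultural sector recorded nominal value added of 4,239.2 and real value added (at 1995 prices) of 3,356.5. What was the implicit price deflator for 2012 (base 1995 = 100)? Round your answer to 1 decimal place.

implicit price deflator = (Nominal / Real) × 100 = 4239.2 / 3356.5 × 100 = 126.30.

126.3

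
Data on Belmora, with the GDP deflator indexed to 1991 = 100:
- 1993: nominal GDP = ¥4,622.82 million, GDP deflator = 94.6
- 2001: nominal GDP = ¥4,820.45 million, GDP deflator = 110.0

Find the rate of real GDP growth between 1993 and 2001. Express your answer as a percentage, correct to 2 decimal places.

Real GDP 1993 = 4622.82 / 0.946 = 4886.70.
Real GDP 2001 = 4820.45 / 1.100 = 4382.23.
Real growth = 4382.23 / 4886.70 − 1 = -0.1032.

-10.32%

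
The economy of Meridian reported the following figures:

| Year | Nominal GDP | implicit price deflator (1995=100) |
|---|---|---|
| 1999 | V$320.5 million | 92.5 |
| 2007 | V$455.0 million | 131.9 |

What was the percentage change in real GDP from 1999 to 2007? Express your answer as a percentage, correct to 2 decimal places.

Real GDP 1999 = 320.5 / 0.925 = 346.49.
Real GDP 2007 = 455.0 / 1.319 = 344.96.
Real growth = 344.96 / 346.49 − 1 = -0.0044.

-0.44%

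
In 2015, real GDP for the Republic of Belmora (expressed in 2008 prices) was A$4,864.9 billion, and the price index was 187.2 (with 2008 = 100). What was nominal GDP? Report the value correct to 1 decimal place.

Nominal GDP = Real × (price index/100) = 4864.9 × 1.872 = 9107.09.

A$9,107.1 billion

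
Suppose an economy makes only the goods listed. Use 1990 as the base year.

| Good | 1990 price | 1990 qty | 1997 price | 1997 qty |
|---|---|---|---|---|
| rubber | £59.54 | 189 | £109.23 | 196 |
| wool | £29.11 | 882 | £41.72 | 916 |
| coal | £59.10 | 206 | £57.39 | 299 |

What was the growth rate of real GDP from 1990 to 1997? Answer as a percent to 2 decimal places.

14.06%

Real GDP 1990 = Nominal GDP 1990 = 59.54·189 + 29.11·882 + 59.10·206 = 49102.68.
Real GDP 1997 (at 1990 prices) = 59.54·196 + 29.11·916 + 59.10·299 = 56005.50.
Real growth = 56005.50/49102.68 − 1 = 0.1406.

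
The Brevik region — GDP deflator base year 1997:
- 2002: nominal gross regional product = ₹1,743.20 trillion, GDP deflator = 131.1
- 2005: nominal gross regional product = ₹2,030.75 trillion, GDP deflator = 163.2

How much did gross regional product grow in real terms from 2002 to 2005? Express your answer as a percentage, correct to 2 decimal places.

-6.42%

Real gross regional product 2002 = 1743.20 / 1.311 = 1329.67.
Real gross regional product 2005 = 2030.75 / 1.632 = 1244.33.
Real growth = 1244.33 / 1329.67 − 1 = -0.0642.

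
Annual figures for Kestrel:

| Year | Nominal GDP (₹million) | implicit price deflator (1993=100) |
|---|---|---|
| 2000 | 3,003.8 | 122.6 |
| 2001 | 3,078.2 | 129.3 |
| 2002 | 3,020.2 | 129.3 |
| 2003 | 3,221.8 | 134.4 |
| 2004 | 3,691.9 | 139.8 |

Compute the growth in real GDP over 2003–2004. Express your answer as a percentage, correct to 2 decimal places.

10.16%

Real GDP 2003 = 3221.8/1.344 = 2397.17.
Real GDP 2004 = 3691.9/1.398 = 2640.84.
Change = 2640.84/2397.17 − 1 = 0.1016.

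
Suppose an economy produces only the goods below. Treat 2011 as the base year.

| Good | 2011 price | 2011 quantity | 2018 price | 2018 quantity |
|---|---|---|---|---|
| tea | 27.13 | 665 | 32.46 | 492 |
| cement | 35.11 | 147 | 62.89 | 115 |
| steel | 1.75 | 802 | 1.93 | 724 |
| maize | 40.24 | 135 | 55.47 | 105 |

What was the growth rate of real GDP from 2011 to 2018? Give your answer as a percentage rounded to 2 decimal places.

Real GDP 2011 = Nominal GDP 2011 = 27.13·665 + 35.11·147 + 1.75·802 + 40.24·135 = 30038.52.
Real GDP 2018 (at 2011 prices) = 27.13·492 + 35.11·115 + 1.75·724 + 40.24·105 = 22877.81.
Real growth = 22877.81/30038.52 − 1 = -0.2384.

-23.84%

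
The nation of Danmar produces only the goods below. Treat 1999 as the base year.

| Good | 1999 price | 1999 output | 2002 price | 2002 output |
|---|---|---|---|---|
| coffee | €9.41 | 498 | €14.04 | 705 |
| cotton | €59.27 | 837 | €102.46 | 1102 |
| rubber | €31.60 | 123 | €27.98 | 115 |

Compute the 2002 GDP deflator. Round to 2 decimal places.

166.74

Nominal GDP 2002 = 14.04·705 + 102.46·1102 + 27.98·115 = 126026.82.
Real GDP 2002 (at 1999 prices) = 9.41·705 + 59.27·1102 + 31.60·115 = 75583.59.
Deflator = Nominal/Real × 100 = 126026.82/75583.59 × 100 = 166.738.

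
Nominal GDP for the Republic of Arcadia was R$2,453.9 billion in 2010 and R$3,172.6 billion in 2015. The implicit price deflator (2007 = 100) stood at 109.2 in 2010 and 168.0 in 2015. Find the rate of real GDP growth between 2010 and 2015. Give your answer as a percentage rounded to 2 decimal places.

-15.96%

Real GDP 2010 = 2453.9 / 1.092 = 2247.16.
Real GDP 2015 = 3172.6 / 1.680 = 1888.45.
Real growth = 1888.45 / 2247.16 − 1 = -0.1596.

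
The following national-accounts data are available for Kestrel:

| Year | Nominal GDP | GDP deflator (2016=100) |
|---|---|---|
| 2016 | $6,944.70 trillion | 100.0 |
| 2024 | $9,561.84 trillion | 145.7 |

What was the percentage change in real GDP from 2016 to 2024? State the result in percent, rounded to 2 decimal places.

-5.50%

Deflate each year: 2016 → 6944.70/1.000 = 6944.70; 2024 → 9561.84/1.457 = 6562.69.
So real GDP changed by 6562.69/6944.70 − 1 = -0.0550, i.e. -5.50%.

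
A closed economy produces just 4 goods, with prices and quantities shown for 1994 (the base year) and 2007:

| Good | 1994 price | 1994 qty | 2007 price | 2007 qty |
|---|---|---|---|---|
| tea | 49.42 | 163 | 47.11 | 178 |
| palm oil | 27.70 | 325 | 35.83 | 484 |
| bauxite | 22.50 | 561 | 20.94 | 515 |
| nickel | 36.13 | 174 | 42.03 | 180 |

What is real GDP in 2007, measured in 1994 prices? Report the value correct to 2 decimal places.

Real GDP 2007 = Σ (p_1994 × q_2007) = 49.42·178 + 27.70·484 + 22.50·515 + 36.13·180 = 40294.46.

40294.46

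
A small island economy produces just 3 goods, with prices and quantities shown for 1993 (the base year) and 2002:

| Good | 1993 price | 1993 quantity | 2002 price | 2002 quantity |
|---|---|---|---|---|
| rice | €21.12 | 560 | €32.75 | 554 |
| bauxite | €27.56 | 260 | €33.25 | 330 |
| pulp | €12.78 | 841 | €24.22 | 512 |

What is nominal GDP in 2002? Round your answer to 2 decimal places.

€41516.64

Nominal GDP 2002 = Σ (p_2002 × q_2002) = 32.75·554 + 33.25·330 + 24.22·512 = 41516.64.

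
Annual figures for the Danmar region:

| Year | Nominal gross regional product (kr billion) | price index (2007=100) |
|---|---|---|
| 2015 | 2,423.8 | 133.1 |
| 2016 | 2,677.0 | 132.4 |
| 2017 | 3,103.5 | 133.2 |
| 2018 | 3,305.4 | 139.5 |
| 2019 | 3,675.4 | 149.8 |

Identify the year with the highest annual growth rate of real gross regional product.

2017

2016: real = 2677.0/1.324 = 2021.90; growth vs 2015 (1821.04) = 11.03%.
2017: real = 3103.5/1.332 = 2329.95; growth vs 2016 (2021.90) = 15.24%.
2018: real = 3305.4/1.395 = 2369.46; growth vs 2017 (2329.95) = 1.70%.
2019: real = 3675.4/1.498 = 2453.54; growth vs 2018 (2369.46) = 3.55%.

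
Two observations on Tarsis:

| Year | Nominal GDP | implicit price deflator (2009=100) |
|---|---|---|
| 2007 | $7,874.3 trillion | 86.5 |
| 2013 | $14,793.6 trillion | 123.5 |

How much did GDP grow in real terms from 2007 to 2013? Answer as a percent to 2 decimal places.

31.59%

Deflate each year: 2007 → 7874.3/0.865 = 9103.24; 2013 → 14793.6/1.235 = 11978.62.
So real GDP changed by 11978.62/9103.24 − 1 = 0.3159, i.e. 31.59%.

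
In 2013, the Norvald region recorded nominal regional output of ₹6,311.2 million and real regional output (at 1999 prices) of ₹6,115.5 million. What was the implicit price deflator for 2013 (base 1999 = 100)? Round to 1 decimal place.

implicit price deflator = (Nominal / Real) × 100 = 6311.2 / 6115.5 × 100 = 103.20.

103.2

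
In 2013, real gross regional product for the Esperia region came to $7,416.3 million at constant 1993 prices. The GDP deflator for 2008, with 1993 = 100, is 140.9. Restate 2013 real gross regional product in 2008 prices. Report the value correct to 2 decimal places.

Real gross regional product in 2008 prices = Real gross regional product in 1993 prices × (P_2008/P_1993) = 7416.3 × 1.409 = 10449.57.

$10,449.57 million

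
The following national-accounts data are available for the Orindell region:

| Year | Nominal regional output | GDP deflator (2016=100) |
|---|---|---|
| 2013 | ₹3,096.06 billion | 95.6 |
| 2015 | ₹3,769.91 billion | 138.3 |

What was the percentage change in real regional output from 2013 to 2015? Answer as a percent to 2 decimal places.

-15.83%

Real regional output 2013 = 3096.06 / 0.956 = 3238.56.
Real regional output 2015 = 3769.91 / 1.383 = 2725.89.
Real growth = 2725.89 / 3238.56 − 1 = -0.1583.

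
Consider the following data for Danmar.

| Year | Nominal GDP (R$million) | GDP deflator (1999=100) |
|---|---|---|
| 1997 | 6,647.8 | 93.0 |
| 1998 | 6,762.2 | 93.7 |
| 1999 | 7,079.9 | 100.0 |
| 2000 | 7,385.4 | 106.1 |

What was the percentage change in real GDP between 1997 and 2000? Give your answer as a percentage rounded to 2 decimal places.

Real GDP 1997 = 6647.8/0.930 = 7148.17.
Real GDP 2000 = 7385.4/1.061 = 6960.79.
Change = 6960.79/7148.17 − 1 = -0.0262.

-2.62%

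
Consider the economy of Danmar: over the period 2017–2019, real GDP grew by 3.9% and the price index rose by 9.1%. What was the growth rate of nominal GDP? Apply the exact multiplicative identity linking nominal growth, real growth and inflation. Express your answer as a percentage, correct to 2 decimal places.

(1 + g_nom) = (1 + g_real)(1 + π) = 1.0390 × 1.0910 = 1.13355.

13.35%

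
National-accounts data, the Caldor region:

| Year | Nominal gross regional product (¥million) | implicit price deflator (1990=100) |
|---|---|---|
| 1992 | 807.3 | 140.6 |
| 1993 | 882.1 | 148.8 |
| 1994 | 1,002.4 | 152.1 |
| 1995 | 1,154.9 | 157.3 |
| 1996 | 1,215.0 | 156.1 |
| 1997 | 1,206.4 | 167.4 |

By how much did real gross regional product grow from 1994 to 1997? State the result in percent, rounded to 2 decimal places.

9.35%

Real gross regional product 1994 = 1002.4/1.521 = 659.04.
Real gross regional product 1997 = 1206.4/1.674 = 720.67.
Change = 720.67/659.04 − 1 = 0.0935.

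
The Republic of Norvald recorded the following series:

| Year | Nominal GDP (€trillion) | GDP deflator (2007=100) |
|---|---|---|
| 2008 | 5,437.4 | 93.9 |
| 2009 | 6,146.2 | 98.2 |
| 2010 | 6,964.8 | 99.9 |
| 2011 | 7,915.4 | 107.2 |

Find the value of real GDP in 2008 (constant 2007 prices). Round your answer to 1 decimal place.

Real GDP 2008 = 5437.4 / 0.939 = 5790.63.

€5,790.6 trillion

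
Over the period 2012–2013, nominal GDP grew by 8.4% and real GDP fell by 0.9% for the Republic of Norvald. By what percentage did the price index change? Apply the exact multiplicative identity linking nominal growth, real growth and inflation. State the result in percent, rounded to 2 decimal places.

9.38%

(1 + g_nom) = (1 + g_real)(1 + π), so π = 1.0840 / 0.9910 − 1 = 0.09384.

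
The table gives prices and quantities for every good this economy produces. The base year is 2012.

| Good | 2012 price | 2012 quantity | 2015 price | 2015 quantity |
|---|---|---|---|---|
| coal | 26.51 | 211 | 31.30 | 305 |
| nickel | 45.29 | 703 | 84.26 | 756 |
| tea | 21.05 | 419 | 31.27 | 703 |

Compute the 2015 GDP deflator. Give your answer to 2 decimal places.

166.71

Nominal GDP 2015 = 31.30·305 + 84.26·756 + 31.27·703 = 95229.87.
Real GDP 2015 (at 2012 prices) = 26.51·305 + 45.29·756 + 21.05·703 = 57122.94.
Deflator = Nominal/Real × 100 = 95229.87/57122.94 × 100 = 166.710.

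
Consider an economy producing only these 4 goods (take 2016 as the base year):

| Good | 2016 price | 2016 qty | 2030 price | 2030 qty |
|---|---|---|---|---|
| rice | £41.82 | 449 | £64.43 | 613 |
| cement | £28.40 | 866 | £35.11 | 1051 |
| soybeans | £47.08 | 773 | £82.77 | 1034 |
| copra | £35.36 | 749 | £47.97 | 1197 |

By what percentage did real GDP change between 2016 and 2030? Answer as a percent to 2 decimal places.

Real GDP 2016 = Nominal GDP 2016 = 41.82·449 + 28.40·866 + 47.08·773 + 35.36·749 = 106249.06.
Real GDP 2030 (at 2016 prices) = 41.82·613 + 28.40·1051 + 47.08·1034 + 35.36·1197 = 146490.70.
Real growth = 146490.70/106249.06 − 1 = 0.3787.

37.87%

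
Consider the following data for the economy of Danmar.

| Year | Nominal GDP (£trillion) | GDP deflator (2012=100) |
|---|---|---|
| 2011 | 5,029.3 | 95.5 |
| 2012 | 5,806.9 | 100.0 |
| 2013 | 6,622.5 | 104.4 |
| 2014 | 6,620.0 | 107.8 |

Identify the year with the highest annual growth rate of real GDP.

2012: real = 5806.9/1.000 = 5806.90; growth vs 2011 (5266.28) = 10.27%.
2013: real = 6622.5/1.044 = 6343.39; growth vs 2012 (5806.90) = 9.24%.
2014: real = 6620.0/1.078 = 6141.00; growth vs 2013 (6343.39) = -3.19%.

2012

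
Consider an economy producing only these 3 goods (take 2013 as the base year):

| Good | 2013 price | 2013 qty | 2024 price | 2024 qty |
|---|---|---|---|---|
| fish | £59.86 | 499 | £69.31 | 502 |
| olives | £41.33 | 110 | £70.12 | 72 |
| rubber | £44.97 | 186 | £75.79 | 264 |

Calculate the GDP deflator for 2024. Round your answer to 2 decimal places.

Nominal GDP 2024 = 69.31·502 + 70.12·72 + 75.79·264 = 59850.82.
Real GDP 2024 (at 2013 prices) = 59.86·502 + 41.33·72 + 44.97·264 = 44897.56.
Deflator = Nominal/Real × 100 = 59850.82/44897.56 × 100 = 133.305.

133.31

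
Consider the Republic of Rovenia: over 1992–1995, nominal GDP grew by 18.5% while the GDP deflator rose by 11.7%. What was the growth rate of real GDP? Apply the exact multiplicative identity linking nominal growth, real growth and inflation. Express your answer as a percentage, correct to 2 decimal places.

(1 + g_nom) = (1 + g_real)(1 + π), so g_real = 1.1850 / 1.1170 − 1 = 0.06088.

6.09%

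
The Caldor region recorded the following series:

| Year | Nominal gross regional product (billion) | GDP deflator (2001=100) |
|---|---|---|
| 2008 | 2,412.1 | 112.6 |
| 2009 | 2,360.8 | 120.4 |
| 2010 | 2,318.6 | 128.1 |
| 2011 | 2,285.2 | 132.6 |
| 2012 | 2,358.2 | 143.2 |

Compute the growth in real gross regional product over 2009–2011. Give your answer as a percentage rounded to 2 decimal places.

Real gross regional product 2009 = 2360.8/1.204 = 1960.80.
Real gross regional product 2011 = 2285.2/1.326 = 1723.38.
Change = 1723.38/1960.80 − 1 = -0.1211.

-12.11%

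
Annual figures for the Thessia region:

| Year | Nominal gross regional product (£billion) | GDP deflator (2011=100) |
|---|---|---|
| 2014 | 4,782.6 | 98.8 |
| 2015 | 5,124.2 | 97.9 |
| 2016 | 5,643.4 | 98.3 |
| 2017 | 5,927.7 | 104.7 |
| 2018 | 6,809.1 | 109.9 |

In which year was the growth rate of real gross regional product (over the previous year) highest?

2015: real = 5124.2/0.979 = 5234.12; growth vs 2014 (4840.69) = 8.13%.
2016: real = 5643.4/0.983 = 5741.00; growth vs 2015 (5234.12) = 9.68%.
2017: real = 5927.7/1.047 = 5661.60; growth vs 2016 (5741.00) = -1.38%.
2018: real = 6809.1/1.099 = 6195.72; growth vs 2017 (5661.60) = 9.43%.

2016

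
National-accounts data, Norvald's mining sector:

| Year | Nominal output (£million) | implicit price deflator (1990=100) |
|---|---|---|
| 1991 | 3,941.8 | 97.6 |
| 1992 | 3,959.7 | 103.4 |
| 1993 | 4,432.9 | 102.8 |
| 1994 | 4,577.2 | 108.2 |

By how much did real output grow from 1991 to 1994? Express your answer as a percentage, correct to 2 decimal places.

4.74%

Real output 1991 = 3941.8/0.976 = 4038.73.
Real output 1994 = 4577.2/1.082 = 4230.31.
Change = 4230.31/4038.73 − 1 = 0.0474.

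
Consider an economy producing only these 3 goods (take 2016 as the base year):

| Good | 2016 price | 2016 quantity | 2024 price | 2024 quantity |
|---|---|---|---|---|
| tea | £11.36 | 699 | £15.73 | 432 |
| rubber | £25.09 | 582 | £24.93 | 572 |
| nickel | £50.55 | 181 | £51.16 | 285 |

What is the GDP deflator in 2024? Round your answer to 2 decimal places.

Nominal GDP 2024 = 15.73·432 + 24.93·572 + 51.16·285 = 35635.92.
Real GDP 2024 (at 2016 prices) = 11.36·432 + 25.09·572 + 50.55·285 = 33665.75.
Deflator = Nominal/Real × 100 = 35635.92/33665.75 × 100 = 105.852.

105.85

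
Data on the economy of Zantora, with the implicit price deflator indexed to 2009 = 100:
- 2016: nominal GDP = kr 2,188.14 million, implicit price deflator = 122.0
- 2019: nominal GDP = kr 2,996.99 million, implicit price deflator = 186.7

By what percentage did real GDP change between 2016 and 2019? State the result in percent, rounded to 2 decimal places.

Deflate each year: 2016 → 2188.14/1.220 = 1793.56; 2019 → 2996.99/1.867 = 1605.24.
So real GDP changed by 1605.24/1793.56 − 1 = -0.1050, i.e. -10.50%.

-10.50%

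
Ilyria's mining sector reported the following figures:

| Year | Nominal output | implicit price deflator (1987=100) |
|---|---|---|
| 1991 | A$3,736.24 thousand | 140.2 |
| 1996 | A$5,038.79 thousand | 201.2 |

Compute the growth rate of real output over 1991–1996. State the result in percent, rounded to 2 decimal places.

Real output 1991 = 3736.24 / 1.402 = 2664.94.
Real output 1996 = 5038.79 / 2.012 = 2504.37.
Real growth = 2504.37 / 2664.94 − 1 = -0.0603.

-6.03%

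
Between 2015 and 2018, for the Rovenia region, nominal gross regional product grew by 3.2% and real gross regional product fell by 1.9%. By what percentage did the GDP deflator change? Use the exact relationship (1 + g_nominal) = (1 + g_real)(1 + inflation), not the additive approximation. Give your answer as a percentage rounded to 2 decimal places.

5.20%

(1 + g_nom) = (1 + g_real)(1 + π), so π = 1.0320 / 0.9810 − 1 = 0.05199.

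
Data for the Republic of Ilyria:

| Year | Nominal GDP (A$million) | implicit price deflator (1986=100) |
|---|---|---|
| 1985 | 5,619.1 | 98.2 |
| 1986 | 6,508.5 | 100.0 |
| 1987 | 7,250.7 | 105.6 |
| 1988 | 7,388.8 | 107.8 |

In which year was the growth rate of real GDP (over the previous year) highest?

1986

1986: real = 6508.5/1.000 = 6508.50; growth vs 1985 (5722.10) = 13.74%.
1987: real = 7250.7/1.056 = 6866.19; growth vs 1986 (6508.50) = 5.50%.
1988: real = 7388.8/1.078 = 6854.17; growth vs 1987 (6866.19) = -0.18%.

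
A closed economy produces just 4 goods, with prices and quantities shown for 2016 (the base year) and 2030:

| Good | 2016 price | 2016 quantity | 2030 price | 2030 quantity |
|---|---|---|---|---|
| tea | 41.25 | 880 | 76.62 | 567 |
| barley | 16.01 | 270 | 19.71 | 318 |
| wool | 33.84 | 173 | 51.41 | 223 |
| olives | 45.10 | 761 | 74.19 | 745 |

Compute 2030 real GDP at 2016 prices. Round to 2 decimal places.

Real GDP 2030 = Σ (p_2016 × q_2030) = 41.25·567 + 16.01·318 + 33.84·223 + 45.10·745 = 69625.75.

69625.75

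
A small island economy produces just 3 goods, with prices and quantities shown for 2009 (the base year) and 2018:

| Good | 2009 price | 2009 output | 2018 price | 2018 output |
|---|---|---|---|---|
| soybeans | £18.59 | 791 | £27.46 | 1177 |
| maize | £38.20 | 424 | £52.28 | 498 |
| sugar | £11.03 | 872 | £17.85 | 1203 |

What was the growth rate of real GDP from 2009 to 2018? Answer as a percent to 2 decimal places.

33.70%

Real GDP 2009 = Nominal GDP 2009 = 18.59·791 + 38.20·424 + 11.03·872 = 40519.65.
Real GDP 2018 (at 2009 prices) = 18.59·1177 + 38.20·498 + 11.03·1203 = 54173.12.
Real growth = 54173.12/40519.65 − 1 = 0.3370.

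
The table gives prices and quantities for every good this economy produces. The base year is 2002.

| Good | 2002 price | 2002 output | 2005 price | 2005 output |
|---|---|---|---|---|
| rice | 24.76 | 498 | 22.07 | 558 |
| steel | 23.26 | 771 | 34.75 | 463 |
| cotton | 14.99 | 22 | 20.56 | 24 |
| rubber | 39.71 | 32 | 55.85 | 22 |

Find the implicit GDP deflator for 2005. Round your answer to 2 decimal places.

116.68

Nominal GDP 2005 = 22.07·558 + 34.75·463 + 20.56·24 + 55.85·22 = 30126.45.
Real GDP 2005 (at 2002 prices) = 24.76·558 + 23.26·463 + 14.99·24 + 39.71·22 = 25818.84.
Deflator = Nominal/Real × 100 = 30126.45/25818.84 × 100 = 116.684.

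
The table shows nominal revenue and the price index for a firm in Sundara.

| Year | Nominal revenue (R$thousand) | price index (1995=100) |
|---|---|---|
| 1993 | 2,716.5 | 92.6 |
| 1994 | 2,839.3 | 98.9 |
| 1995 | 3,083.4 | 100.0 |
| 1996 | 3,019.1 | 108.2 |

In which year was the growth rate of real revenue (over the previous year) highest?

1995

1994: real = 2839.3/0.989 = 2870.88; growth vs 1993 (2933.59) = -2.14%.
1995: real = 3083.4/1.000 = 3083.40; growth vs 1994 (2870.88) = 7.40%.
1996: real = 3019.1/1.082 = 2790.30; growth vs 1995 (3083.40) = -9.51%.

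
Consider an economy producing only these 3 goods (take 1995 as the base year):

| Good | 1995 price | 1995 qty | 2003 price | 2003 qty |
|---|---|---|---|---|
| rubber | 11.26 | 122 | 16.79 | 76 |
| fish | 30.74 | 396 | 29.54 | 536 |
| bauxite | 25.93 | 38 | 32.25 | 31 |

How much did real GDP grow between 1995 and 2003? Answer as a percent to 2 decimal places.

24.80%

Real GDP 1995 = Nominal GDP 1995 = 11.26·122 + 30.74·396 + 25.93·38 = 14532.10.
Real GDP 2003 (at 1995 prices) = 11.26·76 + 30.74·536 + 25.93·31 = 18136.23.
Real growth = 18136.23/14532.10 − 1 = 0.2480.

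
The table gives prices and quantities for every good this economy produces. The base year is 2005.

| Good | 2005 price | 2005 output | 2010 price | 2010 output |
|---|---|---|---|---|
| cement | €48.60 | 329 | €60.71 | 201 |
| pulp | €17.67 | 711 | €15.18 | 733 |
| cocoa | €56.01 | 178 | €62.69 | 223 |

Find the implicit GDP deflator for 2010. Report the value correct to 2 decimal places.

105.96

Nominal GDP 2010 = 60.71·201 + 15.18·733 + 62.69·223 = 37309.52.
Real GDP 2010 (at 2005 prices) = 48.60·201 + 17.67·733 + 56.01·223 = 35210.94.
Deflator = Nominal/Real × 100 = 37309.52/35210.94 × 100 = 105.960.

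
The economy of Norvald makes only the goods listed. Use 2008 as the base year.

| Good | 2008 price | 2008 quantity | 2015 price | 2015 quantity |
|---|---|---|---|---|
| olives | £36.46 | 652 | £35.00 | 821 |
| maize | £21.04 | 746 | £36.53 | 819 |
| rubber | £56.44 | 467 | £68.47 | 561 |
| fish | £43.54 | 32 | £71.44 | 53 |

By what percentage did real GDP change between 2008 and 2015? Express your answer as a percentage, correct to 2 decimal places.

20.70%

Real GDP 2008 = Nominal GDP 2008 = 36.46·652 + 21.04·746 + 56.44·467 + 43.54·32 = 67218.52.
Real GDP 2015 (at 2008 prices) = 36.46·821 + 21.04·819 + 56.44·561 + 43.54·53 = 81135.88.
Real growth = 81135.88/67218.52 − 1 = 0.2070.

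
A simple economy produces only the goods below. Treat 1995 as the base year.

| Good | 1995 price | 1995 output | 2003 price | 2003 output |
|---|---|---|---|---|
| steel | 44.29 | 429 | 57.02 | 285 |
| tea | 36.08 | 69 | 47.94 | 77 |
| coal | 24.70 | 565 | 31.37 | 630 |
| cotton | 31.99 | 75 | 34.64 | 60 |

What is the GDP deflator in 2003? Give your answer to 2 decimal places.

Nominal GDP 2003 = 57.02·285 + 47.94·77 + 31.37·630 + 34.64·60 = 41783.58.
Real GDP 2003 (at 1995 prices) = 44.29·285 + 36.08·77 + 24.70·630 + 31.99·60 = 32881.21.
Deflator = Nominal/Real × 100 = 41783.58/32881.21 × 100 = 127.074.

127.07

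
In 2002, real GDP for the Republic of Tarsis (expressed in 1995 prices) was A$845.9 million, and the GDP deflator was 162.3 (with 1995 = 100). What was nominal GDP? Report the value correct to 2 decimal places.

Nominal GDP = Real × (GDP deflator/100) = 845.9 × 1.623 = 1372.90.

A$1,372.90 million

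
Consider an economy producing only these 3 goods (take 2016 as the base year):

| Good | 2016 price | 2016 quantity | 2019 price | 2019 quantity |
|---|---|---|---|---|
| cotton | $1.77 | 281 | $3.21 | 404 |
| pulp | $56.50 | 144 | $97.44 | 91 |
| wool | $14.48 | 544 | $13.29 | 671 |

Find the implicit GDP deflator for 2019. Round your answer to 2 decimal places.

122.53

Nominal GDP 2019 = 3.21·404 + 97.44·91 + 13.29·671 = 19081.47.
Real GDP 2019 (at 2016 prices) = 1.77·404 + 56.50·91 + 14.48·671 = 15572.66.
Deflator = Nominal/Real × 100 = 19081.47/15572.66 × 100 = 122.532.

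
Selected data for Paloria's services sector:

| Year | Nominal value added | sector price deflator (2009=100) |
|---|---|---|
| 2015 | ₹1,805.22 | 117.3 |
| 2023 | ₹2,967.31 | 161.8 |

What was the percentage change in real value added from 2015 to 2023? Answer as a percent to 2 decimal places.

19.17%

Real value added 2015 = 1805.22 / 1.173 = 1538.98.
Real value added 2023 = 2967.31 / 1.618 = 1833.94.
Real growth = 1833.94 / 1538.98 − 1 = 0.1917.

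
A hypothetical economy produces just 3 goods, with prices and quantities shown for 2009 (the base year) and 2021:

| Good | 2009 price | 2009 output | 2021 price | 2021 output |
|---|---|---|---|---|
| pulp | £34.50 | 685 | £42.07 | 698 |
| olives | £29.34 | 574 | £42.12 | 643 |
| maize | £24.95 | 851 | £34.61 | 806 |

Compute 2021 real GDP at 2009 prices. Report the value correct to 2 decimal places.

£63056.32

Real GDP 2021 = Σ (p_2009 × q_2021) = 34.50·698 + 29.34·643 + 24.95·806 = 63056.32.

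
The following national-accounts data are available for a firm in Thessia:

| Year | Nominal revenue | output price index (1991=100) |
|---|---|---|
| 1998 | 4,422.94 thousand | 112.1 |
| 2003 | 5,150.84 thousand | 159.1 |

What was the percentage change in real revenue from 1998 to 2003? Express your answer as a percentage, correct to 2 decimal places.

Real revenue 1998 = 4422.94 / 1.121 = 3945.53.
Real revenue 2003 = 5150.84 / 1.591 = 3237.49.
Real growth = 3237.49 / 3945.53 − 1 = -0.1795.

-17.95%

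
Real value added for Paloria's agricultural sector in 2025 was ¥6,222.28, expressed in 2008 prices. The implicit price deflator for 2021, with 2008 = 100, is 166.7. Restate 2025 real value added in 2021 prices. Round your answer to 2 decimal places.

¥10,372.54

Real value added in 2021 prices = Real value added in 2008 prices × (P_2021/P_2008) = 6222.28 × 1.667 = 10372.54.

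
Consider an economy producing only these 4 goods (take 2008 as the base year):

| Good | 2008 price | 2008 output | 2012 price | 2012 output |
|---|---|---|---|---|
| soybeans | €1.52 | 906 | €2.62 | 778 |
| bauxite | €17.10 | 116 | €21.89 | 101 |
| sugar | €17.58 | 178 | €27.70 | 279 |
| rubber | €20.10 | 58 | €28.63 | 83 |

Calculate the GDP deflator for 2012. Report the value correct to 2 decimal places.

151.37

Nominal GDP 2012 = 2.62·778 + 21.89·101 + 27.70·279 + 28.63·83 = 14353.84.
Real GDP 2012 (at 2008 prices) = 1.52·778 + 17.10·101 + 17.58·279 + 20.10·83 = 9482.78.
Deflator = Nominal/Real × 100 = 14353.84/9482.78 × 100 = 151.367.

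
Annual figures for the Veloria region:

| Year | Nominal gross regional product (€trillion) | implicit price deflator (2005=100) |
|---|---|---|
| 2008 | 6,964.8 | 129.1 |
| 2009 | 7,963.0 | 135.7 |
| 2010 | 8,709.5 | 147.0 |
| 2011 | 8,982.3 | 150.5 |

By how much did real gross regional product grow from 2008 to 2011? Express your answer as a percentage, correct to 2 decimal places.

Real gross regional product 2008 = 6964.8/1.291 = 5394.89.
Real gross regional product 2011 = 8982.3/1.505 = 5968.31.
Change = 5968.31/5394.89 − 1 = 0.1063.

10.63%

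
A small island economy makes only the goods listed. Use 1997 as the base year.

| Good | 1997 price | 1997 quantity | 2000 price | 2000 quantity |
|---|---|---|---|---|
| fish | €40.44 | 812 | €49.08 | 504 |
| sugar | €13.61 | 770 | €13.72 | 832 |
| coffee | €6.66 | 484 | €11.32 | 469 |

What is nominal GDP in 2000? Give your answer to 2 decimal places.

Nominal GDP 2000 = Σ (p_2000 × q_2000) = 49.08·504 + 13.72·832 + 11.32·469 = 41460.44.

€41460.44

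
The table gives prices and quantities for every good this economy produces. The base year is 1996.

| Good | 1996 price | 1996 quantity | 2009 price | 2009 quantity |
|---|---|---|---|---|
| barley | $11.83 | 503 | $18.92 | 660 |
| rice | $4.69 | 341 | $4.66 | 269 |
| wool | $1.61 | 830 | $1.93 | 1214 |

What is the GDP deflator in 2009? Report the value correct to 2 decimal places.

Nominal GDP 2009 = 18.92·660 + 4.66·269 + 1.93·1214 = 16083.76.
Real GDP 2009 (at 1996 prices) = 11.83·660 + 4.69·269 + 1.61·1214 = 11023.95.
Deflator = Nominal/Real × 100 = 16083.76/11023.95 × 100 = 145.898.

145.90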